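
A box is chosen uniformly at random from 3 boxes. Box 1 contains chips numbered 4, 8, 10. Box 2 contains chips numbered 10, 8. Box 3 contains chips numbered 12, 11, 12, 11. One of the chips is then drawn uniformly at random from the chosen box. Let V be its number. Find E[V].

167/18

E[V | box 1] = (4+8+10)/3 = 22/3.
E[V | box 2] = (10+8)/2 = 9.
E[V | box 3] = (12+11+12+11)/4 = 23/2.
By the law of total expectation,
E[V] = (1/3)·(22/3) + (1/3)·(9) + (1/3)·(23/2) = 167/18.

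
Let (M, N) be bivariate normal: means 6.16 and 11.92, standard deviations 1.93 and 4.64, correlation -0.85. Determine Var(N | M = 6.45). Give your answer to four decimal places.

For a bivariate normal, Var(N | M=x) = σ_N²(1 − ρ²).
Var(N | M=6.45) = (4.64)²·(1 − (-0.85)²) = 21.5296·0.2775 = 5.9745.

5.9745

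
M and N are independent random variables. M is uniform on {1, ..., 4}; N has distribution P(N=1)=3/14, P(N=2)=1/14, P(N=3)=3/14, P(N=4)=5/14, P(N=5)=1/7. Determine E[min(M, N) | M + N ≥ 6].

P(M + N ≥ 6) = 15/28.
Summing min(M,N)·P(x,y) over outcomes with M + N ≥ 6 gives 85/56.
E[min(M, N) | M + N ≥ 6] = (85/56) / (15/28) = 17/6.

17/6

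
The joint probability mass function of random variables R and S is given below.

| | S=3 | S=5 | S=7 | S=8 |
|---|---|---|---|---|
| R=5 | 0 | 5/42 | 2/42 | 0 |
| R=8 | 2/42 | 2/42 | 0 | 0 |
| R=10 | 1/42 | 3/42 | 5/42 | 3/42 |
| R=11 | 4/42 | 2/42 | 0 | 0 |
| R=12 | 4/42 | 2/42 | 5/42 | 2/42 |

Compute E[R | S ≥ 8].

P(S ≥ 8) = 5/42.
Σ R·P over the event = 10·(3/42) + 12·(2/42) = 9/7.
E[R | S ≥ 8] = (9/7) / (5/42) = 54/5.

54/5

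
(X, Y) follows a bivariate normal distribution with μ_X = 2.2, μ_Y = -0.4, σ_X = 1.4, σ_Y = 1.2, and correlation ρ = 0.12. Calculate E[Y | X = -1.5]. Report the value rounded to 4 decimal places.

The regression of Y on X has slope ρ·σ_Y/σ_X and passes through (μ_X, μ_Y).
E[Y | X=-1.5] = -0.4 + (0.12)·(1.2/1.4)·(-1.5 − (2.2)) = -0.4 + (0.10286)·(-3.7) = -0.7806.

-0.7806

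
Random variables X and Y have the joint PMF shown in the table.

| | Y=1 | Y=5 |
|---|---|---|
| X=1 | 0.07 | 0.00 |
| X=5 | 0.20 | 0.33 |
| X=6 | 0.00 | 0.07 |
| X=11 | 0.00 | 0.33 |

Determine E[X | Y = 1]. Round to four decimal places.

P(Y = 1) = 0.27.
Σ X·P over the event = 1·(0.07) + 5·(0.20) = 1.07.
E[X | Y = 1] = (1.07) / (0.27) = 3.9630.

3.9630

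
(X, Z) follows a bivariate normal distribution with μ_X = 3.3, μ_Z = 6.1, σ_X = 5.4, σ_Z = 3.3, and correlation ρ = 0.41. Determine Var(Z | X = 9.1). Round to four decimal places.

9.0594

Var(Z | X=x) = (1 − ρ²)·σ_Z².
Var(Z | X=9.1) = (3.3)²·(1 − (0.41)²) = 10.89·0.8319 = 9.0594.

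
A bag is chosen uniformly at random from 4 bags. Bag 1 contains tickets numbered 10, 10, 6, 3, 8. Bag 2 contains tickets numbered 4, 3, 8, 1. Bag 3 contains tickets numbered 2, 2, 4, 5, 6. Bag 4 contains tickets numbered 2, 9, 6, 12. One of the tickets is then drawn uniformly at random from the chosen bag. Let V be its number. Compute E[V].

E[V | bag 1] = (10+10+6+3+8)/5 = 37/5.
E[V | bag 2] = (4+3+8+1)/4 = 4.
E[V | bag 3] = (2+2+4+5+6)/5 = 19/5.
E[V | bag 4] = (2+9+6+12)/4 = 29/4.
E[V] = (1/4)·(37/5) + (1/4)·(4) + (1/4)·(19/5) + (1/4)·(29/4) = 449/80.

449/80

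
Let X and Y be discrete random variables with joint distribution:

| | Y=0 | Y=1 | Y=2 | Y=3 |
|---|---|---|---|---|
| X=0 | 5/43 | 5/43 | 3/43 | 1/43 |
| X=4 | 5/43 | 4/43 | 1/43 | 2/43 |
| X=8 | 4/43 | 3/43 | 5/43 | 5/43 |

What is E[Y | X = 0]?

1

P(X = 0) = 14/43.
Σ Y·P over the event = 0·(5/43) + 1·(5/43) + 2·(3/43) + 3·(1/43) = 14/43.
E[Y | X = 0] = (14/43) / (14/43) = 1.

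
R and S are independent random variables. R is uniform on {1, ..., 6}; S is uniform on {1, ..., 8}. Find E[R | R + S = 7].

Outcomes with R + S = 7: (1,6), (2,5), (3,4), (4,3), (5,2), (6,1), each with probability 1/48.
E[R | R + S = 7] = (1 + 2 + 3 + 4 + 5 + 6) / 6 = 7/2.

7/2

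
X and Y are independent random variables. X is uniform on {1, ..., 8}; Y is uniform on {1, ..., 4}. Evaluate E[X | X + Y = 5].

5/2

Outcomes with X + Y = 5: (1,4), (2,3), (3,2), (4,1), each with probability 1/32.
E[X | X + Y = 5] = (1 + 2 + 3 + 4) / 4 = 5/2.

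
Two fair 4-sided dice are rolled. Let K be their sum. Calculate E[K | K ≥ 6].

20/3

P(K ≥ 6) = 3/8.
Σ over the event: 6·3/16 + 7·1/8 + 8·1/16 = 5/2.
E[K | K ≥ 6] = (5/2) / (3/8) = 20/3.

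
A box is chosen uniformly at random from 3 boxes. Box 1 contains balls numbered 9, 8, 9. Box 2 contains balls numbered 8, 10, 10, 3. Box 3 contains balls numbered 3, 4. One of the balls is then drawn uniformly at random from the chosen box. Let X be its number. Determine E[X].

E[X | box 1] = (9+8+9)/3 = 26/3.
E[X | box 2] = (8+10+10+3)/4 = 31/4.
E[X | box 3] = (3+4)/2 = 7/2.
E[X] = (1/3)·(26/3) + (1/3)·(31/4) + (1/3)·(7/2) = 239/36.

239/36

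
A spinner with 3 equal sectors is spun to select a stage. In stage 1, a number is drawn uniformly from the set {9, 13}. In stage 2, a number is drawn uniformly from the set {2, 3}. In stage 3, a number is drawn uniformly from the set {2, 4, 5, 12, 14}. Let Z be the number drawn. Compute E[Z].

209/30

E[Z | stage 1] = (9+13)/2 = 11.
E[Z | stage 2] = (2+3)/2 = 5/2.
E[Z | stage 3] = (2+4+5+12+14)/5 = 37/5.
E[Z] = (1/3)·(11) + (1/3)·(5/2) + (1/3)·(37/5) = 209/30.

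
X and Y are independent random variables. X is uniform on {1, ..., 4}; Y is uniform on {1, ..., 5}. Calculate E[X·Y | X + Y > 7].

Outcomes with X + Y > 7: (3,5), (4,4), (4,5), each with probability 1/20.
E[X·Y | X + Y > 7] = (15 + 16 + 20) / 3 = 17.

17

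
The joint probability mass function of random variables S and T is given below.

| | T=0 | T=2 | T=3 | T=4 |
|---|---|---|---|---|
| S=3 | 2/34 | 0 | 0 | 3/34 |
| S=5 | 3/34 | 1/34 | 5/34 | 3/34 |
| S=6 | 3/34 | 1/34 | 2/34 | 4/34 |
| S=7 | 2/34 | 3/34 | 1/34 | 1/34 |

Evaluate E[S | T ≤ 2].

P(T ≤ 2) = 15/34.
Summing S·P(S=x,T=y) over the conditioning event gives 5/2.
E[S | T ≤ 2] = (5/2) / (15/34) = 17/3.

17/3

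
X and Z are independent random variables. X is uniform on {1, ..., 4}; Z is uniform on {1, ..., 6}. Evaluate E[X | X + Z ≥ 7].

P(X + Z ≥ 7) = 5/12.
Summing X·P(x,y) over outcomes with X + Z ≥ 7 gives 5/4.
E[X | X + Z ≥ 7] = (5/4) / (5/12) = 3.

3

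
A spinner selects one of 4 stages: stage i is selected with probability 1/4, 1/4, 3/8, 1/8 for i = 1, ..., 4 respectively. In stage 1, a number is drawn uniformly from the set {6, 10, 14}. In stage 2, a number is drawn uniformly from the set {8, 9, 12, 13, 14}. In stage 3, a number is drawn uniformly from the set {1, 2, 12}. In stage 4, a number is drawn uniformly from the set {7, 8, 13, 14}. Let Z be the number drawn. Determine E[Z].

679/80

E[Z | stage 1] = (6+10+14)/3 = 10.
E[Z | stage 2] = (8+9+12+13+14)/5 = 56/5.
E[Z | stage 3] = (1+2+12)/3 = 5.
E[Z | stage 4] = (7+8+13+14)/4 = 21/2.
By the law of total expectation,
E[Z] = (1/4)·(10) + (1/4)·(56/5) + (3/8)·(5) + (1/8)·(21/2) = 679/80.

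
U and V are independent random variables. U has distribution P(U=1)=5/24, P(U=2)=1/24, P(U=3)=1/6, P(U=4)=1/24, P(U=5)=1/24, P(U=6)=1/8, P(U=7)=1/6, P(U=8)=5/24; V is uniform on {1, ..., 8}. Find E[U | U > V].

P(U > V) = 15/32.
Summing U·P(x,y) over outcomes with U > V gives 149/48.
E[U | U > V] = (149/48) / (15/32) = 298/45.

298/45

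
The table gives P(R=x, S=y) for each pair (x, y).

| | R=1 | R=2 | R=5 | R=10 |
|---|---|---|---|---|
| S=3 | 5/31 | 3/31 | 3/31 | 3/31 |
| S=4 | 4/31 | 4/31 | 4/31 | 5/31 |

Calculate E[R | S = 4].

82/17

P(S = 4) = 17/31.
Σ R·P over the event = 1·(4/31) + 2·(4/31) + 5·(4/31) + 10·(5/31) = 82/31.
E[R | S = 4] = (82/31) / (17/31) = 82/17.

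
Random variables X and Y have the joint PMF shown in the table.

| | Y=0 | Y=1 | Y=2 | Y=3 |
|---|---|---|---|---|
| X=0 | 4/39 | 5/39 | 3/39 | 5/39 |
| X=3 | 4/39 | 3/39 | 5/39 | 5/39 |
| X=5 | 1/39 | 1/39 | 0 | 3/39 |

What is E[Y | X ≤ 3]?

P(X ≤ 3) = 34/39.
Σ Y·P over the event = 0·(4/39) + 1·(5/39) + 2·(3/39) + 3·(5/39) + 0·(4/39) + 1·(3/39) + 2·(5/39) + 3·(5/39) = 18/13.
E[Y | X ≤ 3] = (18/13) / (34/39) = 27/17.

27/17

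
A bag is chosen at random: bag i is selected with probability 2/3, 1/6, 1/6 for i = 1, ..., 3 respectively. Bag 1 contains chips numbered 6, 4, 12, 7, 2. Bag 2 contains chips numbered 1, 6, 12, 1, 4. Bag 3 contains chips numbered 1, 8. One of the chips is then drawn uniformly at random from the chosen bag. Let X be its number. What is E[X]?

341/60

E[X | bag 1] = (6+4+12+7+2)/5 = 31/5.
E[X | bag 2] = (1+6+12+1+4)/5 = 24/5.
E[X | bag 3] = (1+8)/2 = 9/2.
By the law of total expectation,
E[X] = (2/3)·(31/5) + (1/6)·(24/5) + (1/6)·(9/2) = 341/60.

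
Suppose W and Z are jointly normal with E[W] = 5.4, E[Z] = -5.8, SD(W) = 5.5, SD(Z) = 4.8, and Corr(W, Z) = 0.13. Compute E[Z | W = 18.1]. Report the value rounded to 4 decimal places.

For a bivariate normal, E[Z | W=x] = μ_Z + ρ·(σ_Z/σ_W)·(x − μ_W).
E[Z | W=18.1] = -5.8 + (0.13)·(4.8/5.5)·(18.1 − (5.4)) = -5.8 + (0.113455)·(12.7) = -4.3591.

-4.3591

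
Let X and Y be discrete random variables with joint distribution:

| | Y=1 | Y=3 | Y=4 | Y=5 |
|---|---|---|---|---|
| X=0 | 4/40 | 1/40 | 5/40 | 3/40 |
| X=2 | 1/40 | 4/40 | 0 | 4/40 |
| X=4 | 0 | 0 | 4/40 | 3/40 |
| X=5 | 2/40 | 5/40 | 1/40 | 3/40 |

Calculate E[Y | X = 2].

11/3

P(X = 2) = 9/40.
Σ Y·P over the event = 1·(1/40) + 3·(4/40) + 5·(4/40) = 33/40.
E[Y | X = 2] = (33/40) / (9/40) = 11/3.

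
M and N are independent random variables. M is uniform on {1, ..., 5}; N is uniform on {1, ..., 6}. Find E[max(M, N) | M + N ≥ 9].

Outcomes with M + N ≥ 9: (3,6), (4,5), (4,6), (5,4), (5,5), (5,6), each with probability 1/30.
E[max(M, N) | M + N ≥ 9] = (6 + 5 + 6 + 5 + 5 + 6) / 6 = 11/2.

11/2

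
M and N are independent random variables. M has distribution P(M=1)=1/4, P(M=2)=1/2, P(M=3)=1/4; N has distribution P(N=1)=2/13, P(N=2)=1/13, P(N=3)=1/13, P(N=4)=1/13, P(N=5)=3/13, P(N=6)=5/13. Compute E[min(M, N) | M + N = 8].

P(M + N = 8) = 1/4.
Summing min(M,N)·P(x,y) over outcomes with M + N = 8 gives 29/52.
E[min(M, N) | M + N = 8] = (29/52) / (1/4) = 29/13.

29/13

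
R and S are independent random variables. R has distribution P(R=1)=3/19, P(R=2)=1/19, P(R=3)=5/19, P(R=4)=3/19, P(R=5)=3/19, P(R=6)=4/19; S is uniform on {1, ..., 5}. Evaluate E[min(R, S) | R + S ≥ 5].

214/79

P(R + S ≥ 5) = 79/95.
Summing min(R,S)·P(x,y) over outcomes with R + S ≥ 5 gives 214/95.
E[min(R, S) | R + S ≥ 5] = (214/95) / (79/95) = 214/79.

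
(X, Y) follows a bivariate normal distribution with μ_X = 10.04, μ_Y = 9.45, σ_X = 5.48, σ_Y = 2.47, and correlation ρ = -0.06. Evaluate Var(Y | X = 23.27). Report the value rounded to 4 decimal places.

6.0789

For a bivariate normal, Var(Y | X=x) = σ_Y²(1 − ρ²).
Var(Y | X=23.27) = (2.47)²·(1 − (-0.06)²) = 6.1009·0.9964 = 6.0789.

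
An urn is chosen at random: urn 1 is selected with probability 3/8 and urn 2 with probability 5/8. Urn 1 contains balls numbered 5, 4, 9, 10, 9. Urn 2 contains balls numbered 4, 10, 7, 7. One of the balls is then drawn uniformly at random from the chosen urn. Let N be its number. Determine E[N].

E[N | urn 1] = (5+4+9+10+9)/5 = 37/5.
E[N | urn 2] = (4+10+7+7)/4 = 7.
E[N] = (3/8)·(37/5) + (5/8)·(7) = 143/20.

143/20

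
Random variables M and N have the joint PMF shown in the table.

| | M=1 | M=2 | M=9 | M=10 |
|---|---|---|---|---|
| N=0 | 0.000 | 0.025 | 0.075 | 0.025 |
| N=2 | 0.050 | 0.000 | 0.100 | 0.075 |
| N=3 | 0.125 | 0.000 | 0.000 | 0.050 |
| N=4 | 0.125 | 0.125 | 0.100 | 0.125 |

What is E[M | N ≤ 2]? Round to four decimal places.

7.6429

P(N ≤ 2) = 0.350.
Σ M·P over the event = 1·(0.050) + 2·(0.025) + 9·(0.075) + 9·(0.100) + 10·(0.025) + 10·(0.075) = 2.675.
E[M | N ≤ 2] = (2.675) / (0.350) = 7.6429.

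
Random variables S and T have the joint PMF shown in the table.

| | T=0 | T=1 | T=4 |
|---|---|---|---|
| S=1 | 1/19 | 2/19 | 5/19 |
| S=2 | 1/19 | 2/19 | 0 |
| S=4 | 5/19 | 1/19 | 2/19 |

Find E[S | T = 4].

P(T = 4) = 7/19.
Σ S·P over the event = 1·(5/19) + 4·(2/19) = 13/19.
E[S | T = 4] = (13/19) / (7/19) = 13/7.

13/7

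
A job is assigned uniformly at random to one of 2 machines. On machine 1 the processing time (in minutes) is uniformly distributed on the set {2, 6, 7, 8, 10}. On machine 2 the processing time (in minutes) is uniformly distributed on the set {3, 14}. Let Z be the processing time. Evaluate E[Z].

E[Z | machine 1] = (2+6+7+8+10)/5 = 33/5.
E[Z | machine 2] = (3+14)/2 = 17/2.
By the law of total expectation,
E[Z] = (1/2)·(33/5) + (1/2)·(17/2) = 151/20.

151/20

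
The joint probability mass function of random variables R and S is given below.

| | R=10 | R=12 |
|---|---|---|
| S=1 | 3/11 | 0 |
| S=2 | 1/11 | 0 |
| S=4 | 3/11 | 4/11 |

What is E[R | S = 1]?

P(S = 1) = 3/11.
Σ R·P over the event = 10·(3/11) = 30/11.
E[R | S = 1] = (30/11) / (3/11) = 10.

10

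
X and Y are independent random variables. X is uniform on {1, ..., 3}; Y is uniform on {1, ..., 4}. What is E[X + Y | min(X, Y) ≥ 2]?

11/2

Outcomes with min(X, Y) ≥ 2: (2,2), (2,3), (2,4), (3,2), (3,3), (3,4), each with probability 1/12.
E[X + Y | min(X, Y) ≥ 2] = (4 + 5 + 6 + 5 + 6 + 7) / 6 = 11/2.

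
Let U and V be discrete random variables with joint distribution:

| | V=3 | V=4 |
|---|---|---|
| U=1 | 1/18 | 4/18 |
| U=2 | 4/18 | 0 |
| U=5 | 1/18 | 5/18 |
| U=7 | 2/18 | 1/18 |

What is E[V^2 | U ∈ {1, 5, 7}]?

P(U ∈ {1, 5, 7}) = 7/9.
Σ V^2·P over the event = 9·(1/18) + 16·(4/18) + 9·(1/18) + 16·(5/18) + 9·(2/18) + 16·(1/18) = 98/9.
E[V^2 | U ∈ {1, 5, 7}] = (98/9) / (7/9) = 14.

14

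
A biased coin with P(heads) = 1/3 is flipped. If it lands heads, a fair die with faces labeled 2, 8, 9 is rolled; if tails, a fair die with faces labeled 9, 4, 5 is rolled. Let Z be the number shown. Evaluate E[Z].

55/9

E[Z | heads] = (2+8+9)/3 = 19/3.
E[Z | tails] = (9+4+5)/3 = 6.
By the law of total expectation,
E[Z] = (1/3)·(19/3) + (2/3)·(6) = 55/9.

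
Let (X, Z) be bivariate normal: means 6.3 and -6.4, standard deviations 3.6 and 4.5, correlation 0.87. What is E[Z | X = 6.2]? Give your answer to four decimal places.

-6.5088

The regression of Z on X has slope ρ·σ_Z/σ_X and passes through (μ_X, μ_Z).
E[Z | X=6.2] = -6.4 + (0.87)·(4.5/3.6)·(6.2 − (6.3)) = -6.4 + (1.0875)·(-0.1) = -6.5088.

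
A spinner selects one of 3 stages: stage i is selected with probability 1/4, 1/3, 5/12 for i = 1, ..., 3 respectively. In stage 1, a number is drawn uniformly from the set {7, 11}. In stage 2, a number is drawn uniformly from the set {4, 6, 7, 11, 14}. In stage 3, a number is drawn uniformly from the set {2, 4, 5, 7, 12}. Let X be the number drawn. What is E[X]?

151/20

E[X | stage 1] = (7+11)/2 = 9.
E[X | stage 2] = (4+6+7+11+14)/5 = 42/5.
E[X | stage 3] = (2+4+5+7+12)/5 = 6.
By the law of total expectation,
E[X] = (1/4)·(9) + (1/3)·(42/5) + (5/12)·(6) = 151/20.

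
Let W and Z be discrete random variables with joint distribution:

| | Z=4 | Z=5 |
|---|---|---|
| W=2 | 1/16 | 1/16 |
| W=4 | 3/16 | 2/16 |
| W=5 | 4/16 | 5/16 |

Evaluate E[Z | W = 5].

41/9

P(W = 5) = 9/16.
Σ Z·P over the event = 4·(4/16) + 5·(5/16) = 41/16.
E[Z | W = 5] = (41/16) / (9/16) = 41/9.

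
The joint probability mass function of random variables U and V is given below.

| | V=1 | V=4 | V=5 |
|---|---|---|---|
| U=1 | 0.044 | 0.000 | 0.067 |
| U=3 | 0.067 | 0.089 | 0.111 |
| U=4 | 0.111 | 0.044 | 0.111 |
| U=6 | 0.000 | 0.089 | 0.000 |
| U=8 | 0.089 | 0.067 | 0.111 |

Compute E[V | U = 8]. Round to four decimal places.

3.4157

P(U = 8) = 0.267.
Σ V·P over the event = 1·(0.089) + 4·(0.067) + 5·(0.111) = 0.912.
E[V | U = 8] = (0.912) / (0.267) = 3.4157.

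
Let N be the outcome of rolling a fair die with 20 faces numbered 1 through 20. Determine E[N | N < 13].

13/2

Given N < 13, N is equally likely to be any of {1, 2, 3, 4, 5, 6, 7, 8, 9, 10, 11, 12}.
E[N | N < 13] = (1 + 2 + 3 + 4 + 5 + 6 + 7 + 8 + 9 + 10 + 11 + 12) / 12 = 13/2.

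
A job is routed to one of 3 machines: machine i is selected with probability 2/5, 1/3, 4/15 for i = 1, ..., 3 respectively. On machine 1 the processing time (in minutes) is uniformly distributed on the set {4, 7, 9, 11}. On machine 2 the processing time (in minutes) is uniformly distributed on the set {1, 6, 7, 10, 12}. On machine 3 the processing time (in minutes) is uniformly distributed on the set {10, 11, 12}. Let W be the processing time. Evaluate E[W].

253/30

E[W | machine 1] = (4+7+9+11)/4 = 31/4.
E[W | machine 2] = (1+6+7+10+12)/5 = 36/5.
E[W | machine 3] = (10+11+12)/3 = 11.
By the law of total expectation,
E[W] = (2/5)·(31/4) + (1/3)·(36/5) + (4/15)·(11) = 253/30.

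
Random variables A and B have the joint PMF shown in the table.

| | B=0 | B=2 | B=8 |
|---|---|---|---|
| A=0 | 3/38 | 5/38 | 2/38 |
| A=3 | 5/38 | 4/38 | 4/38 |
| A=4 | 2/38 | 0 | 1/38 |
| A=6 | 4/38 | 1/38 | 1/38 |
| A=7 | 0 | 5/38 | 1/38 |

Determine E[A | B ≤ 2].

100/29

P(B ≤ 2) = 29/38.
Summing A·P(A=x,B=y) over the conditioning event gives 50/19.
E[A | B ≤ 2] = (50/19) / (29/38) = 100/29.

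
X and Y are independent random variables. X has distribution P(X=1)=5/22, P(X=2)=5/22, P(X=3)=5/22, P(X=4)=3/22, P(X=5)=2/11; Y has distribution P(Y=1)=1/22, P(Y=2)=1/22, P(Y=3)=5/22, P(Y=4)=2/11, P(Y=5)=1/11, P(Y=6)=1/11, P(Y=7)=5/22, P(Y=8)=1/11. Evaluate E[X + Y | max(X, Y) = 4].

P(max(X, Y) = 4) = 93/484.
Summing (X+Y)·P(x,y) over outcomes with max(X, Y) = 4 gives 27/22.
E[X + Y | max(X, Y) = 4] = (27/22) / (93/484) = 198/31.

198/31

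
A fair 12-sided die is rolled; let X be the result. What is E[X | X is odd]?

Given X is odd, X is equally likely to be any of {1, 3, 5, 7, 9, 11}.
E[X | X is odd] = (1 + 3 + 5 + 7 + 9 + 11) / 6 = 6.

6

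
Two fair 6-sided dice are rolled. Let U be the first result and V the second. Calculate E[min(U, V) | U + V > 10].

16/3

P(U + V > 10) = 1/12.
Summing min(U,V)·P(x,y) over outcomes with U + V > 10 gives 4/9.
E[min(U, V) | U + V > 10] = (4/9) / (1/12) = 16/3.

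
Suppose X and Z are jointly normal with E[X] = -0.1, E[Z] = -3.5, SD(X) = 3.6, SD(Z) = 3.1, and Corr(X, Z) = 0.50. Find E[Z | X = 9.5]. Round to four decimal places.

0.6333

E[Z | X=x] = μ_Z + ρ(σ_Z/σ_X)(x − μ_X) for jointly normal variables.
E[Z | X=9.5] = -3.5 + (0.50)·(3.1/3.6)·(9.5 − (-0.1)) = -3.5 + (0.430556)·(9.6) = 0.6333.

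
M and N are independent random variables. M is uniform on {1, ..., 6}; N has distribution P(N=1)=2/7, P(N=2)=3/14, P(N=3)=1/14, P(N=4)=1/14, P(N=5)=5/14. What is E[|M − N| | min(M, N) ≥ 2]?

39/25

P(min(M, N) ≥ 2) = 25/42.
Summing |M−N|·P(x,y) over outcomes with min(M, N) ≥ 2 gives 13/14.
E[|M − N| | min(M, N) ≥ 2] = (13/14) / (25/42) = 39/25.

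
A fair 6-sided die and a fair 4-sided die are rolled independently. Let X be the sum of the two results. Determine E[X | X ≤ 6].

P(X ≤ 6) = 7/12.
Σ over the event: 2·1/24 + 3·1/12 + 4·1/8 + 5·1/6 + 6·1/6 = 8/3.
E[X | X ≤ 6] = (8/3) / (7/12) = 32/7.

32/7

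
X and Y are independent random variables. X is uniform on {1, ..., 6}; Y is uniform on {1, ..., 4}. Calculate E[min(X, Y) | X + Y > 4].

P(X + Y > 4) = 3/4.
Summing min(X,Y)·P(x,y) over outcomes with X + Y > 4 gives 43/24.
E[min(X, Y) | X + Y > 4] = (43/24) / (3/4) = 43/18.

43/18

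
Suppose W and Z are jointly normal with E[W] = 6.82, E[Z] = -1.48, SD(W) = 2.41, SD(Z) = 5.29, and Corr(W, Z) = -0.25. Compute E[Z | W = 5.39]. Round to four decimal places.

-0.6953

For a bivariate normal, E[Z | W=x] = μ_Z + ρ·(σ_Z/σ_W)·(x − μ_W).
E[Z | W=5.39] = -1.48 + (-0.25)·(5.29/2.41)·(5.39 − (6.82)) = -1.48 + (-0.54876)·(-1.43) = -0.6953.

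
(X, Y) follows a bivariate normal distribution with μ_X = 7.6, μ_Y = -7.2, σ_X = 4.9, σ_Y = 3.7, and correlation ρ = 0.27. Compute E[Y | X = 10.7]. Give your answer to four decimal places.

For a bivariate normal, E[Y | X=x] = μ_Y + ρ·(σ_Y/σ_X)·(x − μ_X).
E[Y | X=10.7] = -7.2 + (0.27)·(3.7/4.9)·(10.7 − (7.6)) = -7.2 + (0.20388)·(3.1) = -6.5680.

-6.5680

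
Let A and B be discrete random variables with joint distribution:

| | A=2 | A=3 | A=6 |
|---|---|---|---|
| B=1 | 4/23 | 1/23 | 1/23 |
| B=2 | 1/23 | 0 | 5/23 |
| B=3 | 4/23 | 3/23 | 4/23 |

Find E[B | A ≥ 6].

P(A ≥ 6) = 10/23.
Σ B·P over the event = 1·(1/23) + 2·(5/23) + 3·(4/23) = 1.
E[B | A ≥ 6] = (1) / (10/23) = 23/10.

23/10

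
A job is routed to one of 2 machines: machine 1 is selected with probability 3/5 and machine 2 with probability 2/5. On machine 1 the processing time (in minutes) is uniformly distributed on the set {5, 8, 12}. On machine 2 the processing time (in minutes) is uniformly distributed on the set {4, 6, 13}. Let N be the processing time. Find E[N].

121/15

E[N | machine 1] = (5+8+12)/3 = 25/3.
E[N | machine 2] = (4+6+13)/3 = 23/3.
E[N] = (3/5)·(25/3) + (2/5)·(23/3) = 121/15.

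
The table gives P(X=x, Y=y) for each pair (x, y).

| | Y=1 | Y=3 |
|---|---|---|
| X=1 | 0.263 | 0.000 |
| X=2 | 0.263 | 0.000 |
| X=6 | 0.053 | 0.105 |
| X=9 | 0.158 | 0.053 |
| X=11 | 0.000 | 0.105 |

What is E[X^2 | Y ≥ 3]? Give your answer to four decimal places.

P(Y ≥ 3) = 0.263.
Σ X^2·P over the event = 36·(0.105) + 81·(0.053) + 121·(0.105) = 20.778.
E[X^2 | Y ≥ 3] = (20.778) / (0.263) = 79.0038.

79.0038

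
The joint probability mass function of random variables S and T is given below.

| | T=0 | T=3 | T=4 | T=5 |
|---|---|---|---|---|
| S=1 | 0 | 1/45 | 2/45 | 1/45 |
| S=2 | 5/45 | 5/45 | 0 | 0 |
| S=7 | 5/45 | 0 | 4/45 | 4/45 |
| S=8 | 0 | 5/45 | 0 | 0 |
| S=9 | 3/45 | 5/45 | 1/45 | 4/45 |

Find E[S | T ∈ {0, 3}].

168/29

P(T ∈ {0, 3}) = 29/45.
Σ S·P over the event = 1·(1/45) + 2·(5/45) + 2·(5/45) + 7·(5/45) + 8·(5/45) + 9·(3/45) + 9·(5/45) = 56/15.
E[S | T ∈ {0, 3}] = (56/15) / (29/45) = 168/29.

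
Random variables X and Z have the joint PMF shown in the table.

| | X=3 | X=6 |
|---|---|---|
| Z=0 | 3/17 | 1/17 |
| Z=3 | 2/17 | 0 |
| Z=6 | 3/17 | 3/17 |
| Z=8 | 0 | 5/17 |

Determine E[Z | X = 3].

P(X = 3) = 8/17.
Σ Z·P over the event = 0·(3/17) + 3·(2/17) + 6·(3/17) = 24/17.
E[Z | X = 3] = (24/17) / (8/17) = 3.

3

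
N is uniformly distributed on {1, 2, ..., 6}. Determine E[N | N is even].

4

Given N is even, N is equally likely to be any of {2, 4, 6}.
E[N | N is even] = (2 + 4 + 6) / 3 = 4.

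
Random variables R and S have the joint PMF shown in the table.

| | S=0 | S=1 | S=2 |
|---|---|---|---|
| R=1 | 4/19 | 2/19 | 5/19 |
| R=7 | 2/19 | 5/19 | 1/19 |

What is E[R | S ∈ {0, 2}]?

P(S ∈ {0, 2}) = 12/19.
Σ R·P over the event = 1·(4/19) + 1·(5/19) + 7·(2/19) + 7·(1/19) = 30/19.
E[R | S ∈ {0, 2}] = (30/19) / (12/19) = 5/2.

5/2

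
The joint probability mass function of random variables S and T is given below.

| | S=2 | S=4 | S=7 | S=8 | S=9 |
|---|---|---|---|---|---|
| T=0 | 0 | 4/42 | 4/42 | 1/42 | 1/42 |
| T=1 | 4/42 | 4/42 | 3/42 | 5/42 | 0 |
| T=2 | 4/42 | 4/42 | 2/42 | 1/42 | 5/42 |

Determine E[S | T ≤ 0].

61/10

P(T ≤ 0) = 5/21.
Σ S·P over the event = 4·(4/42) + 7·(4/42) + 8·(1/42) + 9·(1/42) = 61/42.
E[S | T ≤ 0] = (61/42) / (5/21) = 61/10.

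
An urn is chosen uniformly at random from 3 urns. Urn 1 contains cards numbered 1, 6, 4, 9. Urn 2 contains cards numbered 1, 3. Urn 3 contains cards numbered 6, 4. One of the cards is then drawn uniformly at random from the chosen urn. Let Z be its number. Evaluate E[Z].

E[Z | urn 1] = (1+6+4+9)/4 = 5.
E[Z | urn 2] = (1+3)/2 = 2.
E[Z | urn 3] = (6+4)/2 = 5.
E[Z] = (1/3)·(5) + (1/3)·(2) + (1/3)·(5) = 4.

4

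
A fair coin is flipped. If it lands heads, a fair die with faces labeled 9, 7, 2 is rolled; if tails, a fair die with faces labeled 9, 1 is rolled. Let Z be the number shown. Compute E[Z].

11/2

E[Z | heads] = (9+7+2)/3 = 6.
E[Z | tails] = (9+1)/2 = 5.
E[Z] = (1/2)·(6) + (1/2)·(5) = 11/2.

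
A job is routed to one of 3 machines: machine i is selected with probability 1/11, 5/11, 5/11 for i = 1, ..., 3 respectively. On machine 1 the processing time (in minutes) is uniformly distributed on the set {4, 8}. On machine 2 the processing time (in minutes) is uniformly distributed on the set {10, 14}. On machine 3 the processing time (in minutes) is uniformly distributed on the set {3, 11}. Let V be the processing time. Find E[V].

101/11

E[V | machine 1] = (4+8)/2 = 6.
E[V | machine 2] = (10+14)/2 = 12.
E[V | machine 3] = (3+11)/2 = 7.
E[V] = (1/11)·(6) + (5/11)·(12) + (5/11)·(7) = 101/11.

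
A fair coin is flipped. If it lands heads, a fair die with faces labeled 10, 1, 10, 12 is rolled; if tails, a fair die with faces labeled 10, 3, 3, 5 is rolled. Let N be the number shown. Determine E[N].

E[N | heads] = (10+1+10+12)/4 = 33/4.
E[N | tails] = (10+3+3+5)/4 = 21/4.
By the law of total expectation,
E[N] = (1/2)·(33/4) + (1/2)·(21/4) = 27/4.

27/4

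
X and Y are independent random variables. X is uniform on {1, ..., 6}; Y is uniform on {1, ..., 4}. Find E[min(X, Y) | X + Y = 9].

P(X + Y = 9) = 1/12.
Summing min(X,Y)·P(x,y) over outcomes with X + Y = 9 gives 7/24.
E[min(X, Y) | X + Y = 9] = (7/24) / (1/12) = 7/2.

7/2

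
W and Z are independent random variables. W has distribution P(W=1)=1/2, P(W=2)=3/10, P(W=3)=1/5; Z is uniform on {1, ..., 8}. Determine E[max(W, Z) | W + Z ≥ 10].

P(W + Z ≥ 10) = 7/80.
Summing max(W,Z)·P(x,y) over outcomes with W + Z ≥ 10 gives 27/40.
E[max(W, Z) | W + Z ≥ 10] = (27/40) / (7/80) = 54/7.

54/7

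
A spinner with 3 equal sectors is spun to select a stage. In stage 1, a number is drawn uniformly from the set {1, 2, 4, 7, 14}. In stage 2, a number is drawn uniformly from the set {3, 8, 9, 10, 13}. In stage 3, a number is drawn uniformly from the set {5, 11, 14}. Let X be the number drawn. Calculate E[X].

E[X | stage 1] = (1+2+4+7+14)/5 = 28/5.
E[X | stage 2] = (3+8+9+10+13)/5 = 43/5.
E[X | stage 3] = (5+11+14)/3 = 10.
By the law of total expectation,
E[X] = (1/3)·(28/5) + (1/3)·(43/5) + (1/3)·(10) = 121/15.

121/15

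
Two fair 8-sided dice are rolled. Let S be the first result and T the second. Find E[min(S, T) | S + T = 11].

P(S + T = 11) = 3/32.
Summing min(S,T)·P(x,y) over outcomes with S + T = 11 gives 3/8.
E[min(S, T) | S + T = 11] = (3/8) / (3/32) = 4.

4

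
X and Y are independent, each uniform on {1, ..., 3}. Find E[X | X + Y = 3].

Outcomes with X + Y = 3: (1,2), (2,1), each with probability 1/9.
E[X | X + Y = 3] = (1 + 2) / 2 = 3/2.

3/2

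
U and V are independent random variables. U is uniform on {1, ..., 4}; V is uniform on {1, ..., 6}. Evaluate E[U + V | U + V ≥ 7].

8

P(U + V ≥ 7) = 5/12.
Summing (U+V)·P(x,y) over outcomes with U + V ≥ 7 gives 10/3.
E[U + V | U + V ≥ 7] = (10/3) / (5/12) = 8.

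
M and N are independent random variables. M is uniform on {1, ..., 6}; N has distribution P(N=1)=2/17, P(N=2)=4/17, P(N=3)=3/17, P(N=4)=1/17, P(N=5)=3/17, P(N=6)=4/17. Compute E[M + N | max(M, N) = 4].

81/13

P(max(M, N) = 4) = 13/102.
Summing (M+N)·P(x,y) over outcomes with max(M, N) = 4 gives 27/34.
E[M + N | max(M, N) = 4] = (27/34) / (13/102) = 81/13.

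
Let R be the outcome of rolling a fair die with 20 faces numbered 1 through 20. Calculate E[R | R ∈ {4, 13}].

P(R ∈ {4, 13}) = 1/10.
Σ over the event: 4·1/20 + 13·1/20 = 17/20.
E[R | R ∈ {4, 13}] = (17/20) / (1/10) = 17/2.

17/2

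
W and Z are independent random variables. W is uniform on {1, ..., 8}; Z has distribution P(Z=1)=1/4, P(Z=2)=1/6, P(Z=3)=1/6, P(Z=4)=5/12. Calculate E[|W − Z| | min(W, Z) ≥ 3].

85/42

P(min(W, Z) ≥ 3) = 7/16.
Summing |W−Z|·P(x,y) over outcomes with min(W, Z) ≥ 3 gives 85/96.
E[|W − Z| | min(W, Z) ≥ 3] = (85/96) / (7/16) = 85/42.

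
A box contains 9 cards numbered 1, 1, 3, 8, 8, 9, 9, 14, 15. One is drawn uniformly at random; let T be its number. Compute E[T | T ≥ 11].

P(T ≥ 11) = 2/9.
Σ over the event: 14·1/9 + 15·1/9 = 29/9.
E[T | T ≥ 11] = (29/9) / (2/9) = 29/2.

29/2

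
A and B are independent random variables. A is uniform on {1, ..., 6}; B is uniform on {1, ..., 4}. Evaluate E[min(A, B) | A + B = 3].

P(A + B = 3) = 1/12.
Summing min(A,B)·P(x,y) over outcomes with A + B = 3 gives 1/12.
E[min(A, B) | A + B = 3] = (1/12) / (1/12) = 1.

1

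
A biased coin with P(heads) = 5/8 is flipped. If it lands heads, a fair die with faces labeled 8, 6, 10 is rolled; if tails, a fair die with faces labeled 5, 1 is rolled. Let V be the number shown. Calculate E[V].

E[V | heads] = (8+6+10)/3 = 8.
E[V | tails] = (5+1)/2 = 3.
By the law of total expectation,
E[V] = (5/8)·(8) + (3/8)·(3) = 49/8.

49/8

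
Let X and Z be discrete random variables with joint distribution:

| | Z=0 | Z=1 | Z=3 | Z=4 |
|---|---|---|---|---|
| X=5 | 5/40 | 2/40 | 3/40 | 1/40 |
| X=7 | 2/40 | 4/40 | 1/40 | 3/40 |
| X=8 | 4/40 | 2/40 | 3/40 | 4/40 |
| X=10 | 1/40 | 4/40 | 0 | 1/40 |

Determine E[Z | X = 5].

P(X = 5) = 11/40.
Σ Z·P over the event = 0·(5/40) + 1·(2/40) + 3·(3/40) + 4·(1/40) = 3/8.
E[Z | X = 5] = (3/8) / (11/40) = 15/11.

15/11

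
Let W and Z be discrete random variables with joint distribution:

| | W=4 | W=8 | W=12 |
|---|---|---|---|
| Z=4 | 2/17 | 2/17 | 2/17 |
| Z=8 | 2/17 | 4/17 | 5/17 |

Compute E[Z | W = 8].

P(W = 8) = 6/17.
Σ Z·P over the event = 4·(2/17) + 8·(4/17) = 40/17.
E[Z | W = 8] = (40/17) / (6/17) = 20/3.

20/3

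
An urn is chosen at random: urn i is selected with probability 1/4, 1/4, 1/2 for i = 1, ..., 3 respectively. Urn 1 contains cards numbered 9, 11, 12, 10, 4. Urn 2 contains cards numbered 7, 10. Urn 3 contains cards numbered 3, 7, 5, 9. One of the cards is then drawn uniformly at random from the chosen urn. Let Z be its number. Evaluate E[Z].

E[Z | urn 1] = (9+11+12+10+4)/5 = 46/5.
E[Z | urn 2] = (7+10)/2 = 17/2.
E[Z | urn 3] = (3+7+5+9)/4 = 6.
By the law of total expectation,
E[Z] = (1/4)·(46/5) + (1/4)·(17/2) + (1/2)·(6) = 297/40.

297/40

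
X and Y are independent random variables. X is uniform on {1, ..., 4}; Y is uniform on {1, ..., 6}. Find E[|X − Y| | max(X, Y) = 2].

2/3

Outcomes with max(X, Y) = 2: (1,2), (2,1), (2,2), each with probability 1/24.
E[|X − Y| | max(X, Y) = 2] = (1 + 1 + 0) / 3 = 2/3.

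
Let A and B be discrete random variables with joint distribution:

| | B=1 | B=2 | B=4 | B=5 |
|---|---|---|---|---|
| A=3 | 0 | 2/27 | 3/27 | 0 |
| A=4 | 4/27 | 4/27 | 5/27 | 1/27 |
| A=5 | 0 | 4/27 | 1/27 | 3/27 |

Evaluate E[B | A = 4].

P(A = 4) = 14/27.
Σ B·P over the event = 1·(4/27) + 2·(4/27) + 4·(5/27) + 5·(1/27) = 37/27.
E[B | A = 4] = (37/27) / (14/27) = 37/14.

37/14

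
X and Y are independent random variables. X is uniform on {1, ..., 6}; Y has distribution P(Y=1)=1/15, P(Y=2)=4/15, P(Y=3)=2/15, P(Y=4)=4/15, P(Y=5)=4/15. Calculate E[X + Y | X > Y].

99/13

P(X > Y) = 13/30.
Summing (X+Y)·P(x,y) over outcomes with X > Y gives 33/10.
E[X + Y | X > Y] = (33/10) / (13/30) = 99/13.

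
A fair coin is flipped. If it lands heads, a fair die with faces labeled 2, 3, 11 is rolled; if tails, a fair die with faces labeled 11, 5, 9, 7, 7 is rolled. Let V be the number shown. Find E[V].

E[V | heads] = (2+3+11)/3 = 16/3.
E[V | tails] = (11+5+9+7+7)/5 = 39/5.
By the law of total expectation,
E[V] = (1/2)·(16/3) + (1/2)·(39/5) = 197/30.

197/30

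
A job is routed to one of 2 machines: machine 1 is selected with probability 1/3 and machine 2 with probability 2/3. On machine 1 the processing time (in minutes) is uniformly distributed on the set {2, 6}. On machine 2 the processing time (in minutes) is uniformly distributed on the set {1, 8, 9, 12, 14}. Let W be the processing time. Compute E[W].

36/5

E[W | machine 1] = (2+6)/2 = 4.
E[W | machine 2] = (1+8+9+12+14)/5 = 44/5.
E[W] = (1/3)·(4) + (2/3)·(44/5) = 36/5.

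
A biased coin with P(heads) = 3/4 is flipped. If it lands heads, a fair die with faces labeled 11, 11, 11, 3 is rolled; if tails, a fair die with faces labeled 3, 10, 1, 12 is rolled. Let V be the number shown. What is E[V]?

E[V | heads] = (11+11+11+3)/4 = 9.
E[V | tails] = (3+10+1+12)/4 = 13/2.
By the law of total expectation,
E[V] = (3/4)·(9) + (1/4)·(13/2) = 67/8.

67/8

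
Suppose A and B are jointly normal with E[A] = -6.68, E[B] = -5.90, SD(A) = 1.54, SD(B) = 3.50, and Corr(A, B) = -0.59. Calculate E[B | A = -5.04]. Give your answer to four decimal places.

-8.0991

The regression of B on A has slope ρ·σ_B/σ_A and passes through (μ_A, μ_B).
E[B | A=-5.04] = -5.90 + (-0.59)·(3.50/1.54)·(-5.04 − (-6.68)) = -5.90 + (-1.3409)·(1.64) = -8.0991.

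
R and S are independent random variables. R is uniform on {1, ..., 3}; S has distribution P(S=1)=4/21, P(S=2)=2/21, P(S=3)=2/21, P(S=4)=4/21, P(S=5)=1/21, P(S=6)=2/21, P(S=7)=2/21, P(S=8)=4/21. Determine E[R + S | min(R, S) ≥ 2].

P(min(R, S) ≥ 2) = 34/63.
Summing (R+S)·P(x,y) over outcomes with min(R, S) ≥ 2 gives 263/63.
E[R + S | min(R, S) ≥ 2] = (263/63) / (34/63) = 263/34.

263/34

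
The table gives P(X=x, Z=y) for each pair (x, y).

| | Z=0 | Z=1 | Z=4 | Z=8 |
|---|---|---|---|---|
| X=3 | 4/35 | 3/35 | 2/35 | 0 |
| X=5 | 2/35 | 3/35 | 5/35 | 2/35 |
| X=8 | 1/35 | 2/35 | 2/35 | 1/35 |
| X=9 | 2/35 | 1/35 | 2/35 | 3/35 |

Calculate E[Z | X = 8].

P(X = 8) = 6/35.
Σ Z·P over the event = 0·(1/35) + 1·(2/35) + 4·(2/35) + 8·(1/35) = 18/35.
E[Z | X = 8] = (18/35) / (6/35) = 3.

3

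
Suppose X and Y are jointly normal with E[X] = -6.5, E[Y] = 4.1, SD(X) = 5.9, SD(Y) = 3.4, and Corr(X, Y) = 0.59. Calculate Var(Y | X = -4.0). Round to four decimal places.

Var(Y | X=x) = (1 − ρ²)·σ_Y².
Var(Y | X=-4.0) = (3.4)²·(1 − (0.59)²) = 11.56·0.6519 = 7.5360.

7.5360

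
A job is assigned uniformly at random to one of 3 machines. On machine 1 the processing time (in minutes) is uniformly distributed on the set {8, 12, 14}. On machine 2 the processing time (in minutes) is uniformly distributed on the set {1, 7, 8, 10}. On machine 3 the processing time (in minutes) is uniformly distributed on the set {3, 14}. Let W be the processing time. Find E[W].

E[W | machine 1] = (8+12+14)/3 = 34/3.
E[W | machine 2] = (1+7+8+10)/4 = 13/2.
E[W | machine 3] = (3+14)/2 = 17/2.
E[W] = (1/3)·(34/3) + (1/3)·(13/2) + (1/3)·(17/2) = 79/9.

79/9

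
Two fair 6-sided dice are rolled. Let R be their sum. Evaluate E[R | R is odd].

P(R is odd) = 1/2.
Σ over the event: 3·1/18 + 5·1/9 + 7·1/6 + 9·1/9 + 11·1/18 = 7/2.
E[R | R is odd] = (7/2) / (1/2) = 7.

7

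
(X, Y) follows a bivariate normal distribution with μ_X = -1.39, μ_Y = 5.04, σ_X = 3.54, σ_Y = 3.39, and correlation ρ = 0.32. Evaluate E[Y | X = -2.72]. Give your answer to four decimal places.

For a bivariate normal, E[Y | X=x] = μ_Y + ρ·(σ_Y/σ_X)·(x − μ_X).
E[Y | X=-2.72] = 5.04 + (0.32)·(3.39/3.54)·(-2.72 − (-1.39)) = 5.04 + (0.30644)·(-1.33) = 4.6324.

4.6324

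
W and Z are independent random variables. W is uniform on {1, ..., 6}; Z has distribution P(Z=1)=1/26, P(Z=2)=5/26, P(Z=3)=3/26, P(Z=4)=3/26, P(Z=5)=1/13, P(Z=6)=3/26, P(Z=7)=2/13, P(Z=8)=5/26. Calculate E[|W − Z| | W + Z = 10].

P(W + Z = 10) = 17/156.
Summing |W−Z|·P(x,y) over outcomes with W + Z = 10 gives 29/78.
E[|W − Z| | W + Z = 10] = (29/78) / (17/156) = 58/17.

58/17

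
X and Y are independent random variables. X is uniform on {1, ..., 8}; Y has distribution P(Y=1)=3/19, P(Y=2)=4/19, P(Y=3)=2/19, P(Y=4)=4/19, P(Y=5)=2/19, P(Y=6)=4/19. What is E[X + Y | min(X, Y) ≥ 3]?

P(min(X, Y) ≥ 3) = 9/19.
Summing (X+Y)·P(x,y) over outcomes with min(X, Y) ≥ 3 gives 183/38.
E[X + Y | min(X, Y) ≥ 3] = (183/38) / (9/19) = 61/6.

61/6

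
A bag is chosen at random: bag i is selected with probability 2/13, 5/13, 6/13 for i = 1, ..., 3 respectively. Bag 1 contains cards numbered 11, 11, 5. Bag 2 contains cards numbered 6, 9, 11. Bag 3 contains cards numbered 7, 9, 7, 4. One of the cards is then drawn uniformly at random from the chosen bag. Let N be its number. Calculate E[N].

47/6

E[N | bag 1] = (11+11+5)/3 = 9.
E[N | bag 2] = (6+9+11)/3 = 26/3.
E[N | bag 3] = (7+9+7+4)/4 = 27/4.
By the law of total expectation,
E[N] = (2/13)·(9) + (5/13)·(26/3) + (6/13)·(27/4) = 47/6.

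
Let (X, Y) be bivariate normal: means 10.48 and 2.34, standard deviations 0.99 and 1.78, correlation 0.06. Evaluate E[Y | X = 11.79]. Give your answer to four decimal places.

2.4813

The regression of Y on X has slope ρ·σ_Y/σ_X and passes through (μ_X, μ_Y).
E[Y | X=11.79] = 2.34 + (0.06)·(1.78/0.99)·(11.79 − (10.48)) = 2.34 + (0.10788)·(1.31) = 2.4813.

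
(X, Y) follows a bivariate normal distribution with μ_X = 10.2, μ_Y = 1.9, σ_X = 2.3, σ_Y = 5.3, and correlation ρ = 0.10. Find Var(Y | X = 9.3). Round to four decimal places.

27.8091

For a bivariate normal, Var(Y | X=x) = σ_Y²(1 − ρ²).
Var(Y | X=9.3) = (5.3)²·(1 − (0.10)²) = 28.09·0.99 = 27.8091.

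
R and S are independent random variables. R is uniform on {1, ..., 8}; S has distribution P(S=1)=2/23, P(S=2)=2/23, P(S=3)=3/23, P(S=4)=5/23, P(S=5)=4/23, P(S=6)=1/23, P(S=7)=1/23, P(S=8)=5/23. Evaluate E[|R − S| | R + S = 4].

10/7

P(R + S = 4) = 7/184.
Summing |R−S|·P(x,y) over outcomes with R + S = 4 gives 5/92.
E[|R − S| | R + S = 4] = (5/92) / (7/184) = 10/7.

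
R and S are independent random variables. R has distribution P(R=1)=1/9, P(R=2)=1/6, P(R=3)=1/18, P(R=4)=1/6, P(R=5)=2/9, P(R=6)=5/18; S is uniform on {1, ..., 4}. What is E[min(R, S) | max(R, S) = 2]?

11/8

P(max(R, S) = 2) = 1/9.
Summing min(R,S)·P(x,y) over outcomes with max(R, S) = 2 gives 11/72.
E[min(R, S) | max(R, S) = 2] = (11/72) / (1/9) = 11/8.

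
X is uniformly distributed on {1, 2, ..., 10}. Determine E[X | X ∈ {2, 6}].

P(X ∈ {2, 6}) = 1/5.
Σ over the event: 2·1/10 + 6·1/10 = 4/5.
E[X | X ∈ {2, 6}] = (4/5) / (1/5) = 4.

4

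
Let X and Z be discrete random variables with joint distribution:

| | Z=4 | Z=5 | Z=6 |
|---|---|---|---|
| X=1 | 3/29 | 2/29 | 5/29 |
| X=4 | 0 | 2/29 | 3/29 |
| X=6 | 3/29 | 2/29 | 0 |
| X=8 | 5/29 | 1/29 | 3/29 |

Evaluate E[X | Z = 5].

30/7

P(Z = 5) = 7/29.
Σ X·P over the event = 1·(2/29) + 4·(2/29) + 6·(2/29) + 8·(1/29) = 30/29.
E[X | Z = 5] = (30/29) / (7/29) = 30/7.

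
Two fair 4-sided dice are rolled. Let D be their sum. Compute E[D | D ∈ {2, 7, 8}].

6

P(D ∈ {2, 7, 8}) = 1/4.
Σ over the event: 2·1/16 + 7·1/8 + 8·1/16 = 3/2.
E[D | D ∈ {2, 7, 8}] = (3/2) / (1/4) = 6.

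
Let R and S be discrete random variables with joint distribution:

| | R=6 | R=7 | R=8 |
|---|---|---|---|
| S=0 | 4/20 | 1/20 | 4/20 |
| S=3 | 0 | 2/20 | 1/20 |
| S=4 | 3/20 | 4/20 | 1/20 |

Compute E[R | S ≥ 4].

27/4

P(S ≥ 4) = 2/5.
Σ R·P over the event = 6·(3/20) + 7·(4/20) + 8·(1/20) = 27/10.
E[R | S ≥ 4] = (27/10) / (2/5) = 27/4.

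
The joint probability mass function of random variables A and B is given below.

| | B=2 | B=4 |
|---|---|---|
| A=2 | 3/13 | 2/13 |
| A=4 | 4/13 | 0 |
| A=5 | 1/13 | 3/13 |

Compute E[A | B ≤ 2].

27/8

P(B ≤ 2) = 8/13.
Σ A·P over the event = 2·(3/13) + 4·(4/13) + 5·(1/13) = 27/13.
E[A | B ≤ 2] = (27/13) / (8/13) = 27/8.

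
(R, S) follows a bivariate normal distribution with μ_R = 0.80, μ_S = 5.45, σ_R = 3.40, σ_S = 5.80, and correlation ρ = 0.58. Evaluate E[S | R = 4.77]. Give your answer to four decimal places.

The regression of S on R has slope ρ·σ_S/σ_R and passes through (μ_R, μ_S).
E[S | R=4.77] = 5.45 + (0.58)·(5.80/3.40)·(4.77 − (0.80)) = 5.45 + (0.98941)·(3.97) = 9.3780.

9.3780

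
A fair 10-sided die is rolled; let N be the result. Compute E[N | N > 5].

Given N > 5, N is equally likely to be any of {6, 7, 8, 9, 10}.
E[N | N > 5] = (6 + 7 + 8 + 9 + 10) / 5 = 8.

8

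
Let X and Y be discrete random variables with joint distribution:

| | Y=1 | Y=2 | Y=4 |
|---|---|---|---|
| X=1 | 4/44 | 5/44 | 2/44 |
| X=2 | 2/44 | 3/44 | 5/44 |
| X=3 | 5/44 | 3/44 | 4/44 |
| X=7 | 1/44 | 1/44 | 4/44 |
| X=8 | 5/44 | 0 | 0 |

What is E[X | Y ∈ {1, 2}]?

P(Y ∈ {1, 2}) = 29/44.
Summing X·P(X=x,Y=y) over the conditioning event gives 97/44.
E[X | Y ∈ {1, 2}] = (97/44) / (29/44) = 97/29.

97/29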